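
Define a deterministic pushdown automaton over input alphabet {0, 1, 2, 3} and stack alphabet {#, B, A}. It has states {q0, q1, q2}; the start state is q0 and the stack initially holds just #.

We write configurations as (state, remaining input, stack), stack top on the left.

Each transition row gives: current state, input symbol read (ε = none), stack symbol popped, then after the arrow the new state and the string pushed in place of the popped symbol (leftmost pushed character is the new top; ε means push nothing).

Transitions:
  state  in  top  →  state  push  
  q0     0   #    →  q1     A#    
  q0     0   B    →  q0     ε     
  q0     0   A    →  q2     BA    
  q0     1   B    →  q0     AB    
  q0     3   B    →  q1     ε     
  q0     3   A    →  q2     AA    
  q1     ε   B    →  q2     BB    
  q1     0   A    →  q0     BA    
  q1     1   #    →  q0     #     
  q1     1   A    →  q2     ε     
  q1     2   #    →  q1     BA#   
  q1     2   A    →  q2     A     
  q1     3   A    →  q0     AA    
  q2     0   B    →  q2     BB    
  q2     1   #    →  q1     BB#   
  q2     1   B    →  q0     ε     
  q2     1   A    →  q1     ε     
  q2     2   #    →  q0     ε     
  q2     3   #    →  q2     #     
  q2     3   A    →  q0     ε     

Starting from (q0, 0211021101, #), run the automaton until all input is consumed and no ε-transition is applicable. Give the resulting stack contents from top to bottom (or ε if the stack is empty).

(q0, 0211021101, #)
  read 0, top #: go to q1, push A# → (q1, 211021101, A#)
  read 2, top A: go to q2, push A → (q2, 11021101, A#)
  read 1, top A: go to q1, push ε → (q1, 1021101, #)
  read 1, top #: go to q0, push # → (q0, 021101, #)
  read 0, top #: go to q1, push A# → (q1, 21101, A#)
  read 2, top A: go to q2, push A → (q2, 1101, A#)
  read 1, top A: go to q1, push ε → (q1, 101, #)
  read 1, top #: go to q0, push # → (q0, 01, #)
  read 0, top #: go to q1, push A# → (q1, 1, A#)
  read 1, top A: go to q2, push ε → (q2, ε, #)
All input consumed in state q2 with stack #.

#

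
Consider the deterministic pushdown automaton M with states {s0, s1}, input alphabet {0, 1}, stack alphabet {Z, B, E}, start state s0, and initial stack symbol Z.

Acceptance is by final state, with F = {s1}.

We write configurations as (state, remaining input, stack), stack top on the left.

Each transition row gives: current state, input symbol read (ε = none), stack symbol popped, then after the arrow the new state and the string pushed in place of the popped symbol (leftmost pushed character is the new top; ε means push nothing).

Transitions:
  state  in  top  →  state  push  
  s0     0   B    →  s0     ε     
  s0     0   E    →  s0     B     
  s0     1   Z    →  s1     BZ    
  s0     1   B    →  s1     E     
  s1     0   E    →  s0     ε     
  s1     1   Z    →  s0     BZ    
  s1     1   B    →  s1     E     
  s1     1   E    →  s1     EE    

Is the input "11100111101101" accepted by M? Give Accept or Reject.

Reject

(s0, 11100111101101, Z)
  read 1, top Z: go to s1, push BZ → (s1, 1100111101101, BZ)
  read 1, top B: go to s1, push E → (s1, 100111101101, EZ)
  read 1, top E: go to s1, push EE → (s1, 00111101101, EEZ)
  read 0, top E: go to s0, push ε → (s0, 0111101101, EZ)
  read 0, top E: go to s0, push B → (s0, 111101101, BZ)
  read 1, top B: go to s1, push E → (s1, 11101101, EZ)
  read 1, top E: go to s1, push EE → (s1, 1101101, EEZ)
  read 1, top E: go to s1, push EE → (s1, 101101, EEEZ)
  read 1, top E: go to s1, push EE → (s1, 01101, EEEEZ)
  read 0, top E: go to s0, push ε → (s0, 1101, EEEZ)
No transition applies at (s0, 1101, EEEZ); input not fully consumed.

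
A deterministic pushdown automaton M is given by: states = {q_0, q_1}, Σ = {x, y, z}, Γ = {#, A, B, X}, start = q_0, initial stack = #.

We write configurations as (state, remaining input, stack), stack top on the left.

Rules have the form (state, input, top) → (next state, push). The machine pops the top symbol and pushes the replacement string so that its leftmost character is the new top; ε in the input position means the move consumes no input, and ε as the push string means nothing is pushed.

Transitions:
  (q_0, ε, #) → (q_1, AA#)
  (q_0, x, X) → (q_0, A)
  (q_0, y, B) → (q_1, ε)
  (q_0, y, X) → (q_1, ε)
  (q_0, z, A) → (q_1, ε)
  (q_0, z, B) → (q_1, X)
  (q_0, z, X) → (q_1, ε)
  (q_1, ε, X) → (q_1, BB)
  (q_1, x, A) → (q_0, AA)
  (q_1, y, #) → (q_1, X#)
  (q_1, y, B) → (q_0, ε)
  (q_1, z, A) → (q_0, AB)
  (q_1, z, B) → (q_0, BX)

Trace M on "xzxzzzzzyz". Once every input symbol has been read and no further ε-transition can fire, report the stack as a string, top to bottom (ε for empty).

(q_0, xzxzzzzzyz, #)
  ε-move, top #: go to q_1, push AA# → (q_1, xzxzzzzzyz, AA#)
  read x, top A: go to q_0, push AA → (q_0, zxzzzzzyz, AAA#)
  read z, top A: go to q_1, push ε → (q_1, xzzzzzyz, AA#)
  read x, top A: go to q_0, push AA → (q_0, zzzzzyz, AAA#)
  read z, top A: go to q_1, push ε → (q_1, zzzzyz, AA#)
  read z, top A: go to q_0, push AB → (q_0, zzzyz, ABA#)
  read z, top A: go to q_1, push ε → (q_1, zzyz, BA#)
  read z, top B: go to q_0, push BX → (q_0, zyz, BXA#)
  read z, top B: go to q_1, push X → (q_1, yz, XXA#)
  ε-move, top X: go to q_1, push BB → (q_1, yz, BBXA#)
  read y, top B: go to q_0, push ε → (q_0, z, BXA#)
  read z, top B: go to q_1, push X → (q_1, ε, XXA#)
  ε-move, top X: go to q_1, push BB → (q_1, ε, BBXA#)
All input consumed in state q_1 with stack BBXA#.

BBXA#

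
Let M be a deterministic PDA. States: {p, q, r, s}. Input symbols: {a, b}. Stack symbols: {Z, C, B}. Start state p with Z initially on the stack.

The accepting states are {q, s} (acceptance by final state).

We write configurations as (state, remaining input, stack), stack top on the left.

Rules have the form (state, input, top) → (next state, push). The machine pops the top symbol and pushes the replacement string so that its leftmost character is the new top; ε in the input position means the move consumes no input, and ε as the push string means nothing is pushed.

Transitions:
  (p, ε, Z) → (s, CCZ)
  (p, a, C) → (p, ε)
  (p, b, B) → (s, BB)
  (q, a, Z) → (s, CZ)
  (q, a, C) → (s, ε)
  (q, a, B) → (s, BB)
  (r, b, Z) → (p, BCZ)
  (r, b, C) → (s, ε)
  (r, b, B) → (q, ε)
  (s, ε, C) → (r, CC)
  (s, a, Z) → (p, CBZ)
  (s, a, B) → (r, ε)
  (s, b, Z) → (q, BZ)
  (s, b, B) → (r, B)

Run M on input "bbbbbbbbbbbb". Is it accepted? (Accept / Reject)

(p, bbbbbbbbbbbb, Z)
  ε-move, top Z: go to s, push CCZ → (s, bbbbbbbbbbbb, CCZ)
  ε-move, top C: go to r, push CC → (r, bbbbbbbbbbbb, CCCZ)
  read b, top C: go to s, push ε → (s, bbbbbbbbbbb, CCZ)
  ε-move, top C: go to r, push CC → (r, bbbbbbbbbbb, CCCZ)
  read b, top C: go to s, push ε → (s, bbbbbbbbbb, CCZ)
  ε-move, top C: go to r, push CC → (r, bbbbbbbbbb, CCCZ)
  read b, top C: go to s, push ε → (s, bbbbbbbbb, CCZ)
  ε-move, top C: go to r, push CC → (r, bbbbbbbbb, CCCZ)
  read b, top C: go to s, push ε → (s, bbbbbbbb, CCZ)
  ε-move, top C: go to r, push CC → (r, bbbbbbbb, CCCZ)
  read b, top C: go to s, push ε → (s, bbbbbbb, CCZ)
  ε-move, top C: go to r, push CC → (r, bbbbbbb, CCCZ)
  read b, top C: go to s, push ε → (s, bbbbbb, CCZ)
  ε-move, top C: go to r, push CC → (r, bbbbbb, CCCZ)
  read b, top C: go to s, push ε → (s, bbbbb, CCZ)
  ε-move, top C: go to r, push CC → (r, bbbbb, CCCZ)
  read b, top C: go to s, push ε → (s, bbbb, CCZ)
  ε-move, top C: go to r, push CC → (r, bbbb, CCCZ)
  read b, top C: go to s, push ε → (s, bbb, CCZ)
  ε-move, top C: go to r, push CC → (r, bbb, CCCZ)
  read b, top C: go to s, push ε → (s, bb, CCZ)
  ε-move, top C: go to r, push CC → (r, bb, CCCZ)
  read b, top C: go to s, push ε → (s, b, CCZ)
  ε-move, top C: go to r, push CC → (r, b, CCCZ)
  read b, top C: go to s, push ε → (s, ε, CCZ)
All input consumed; state s ∈ F.

Accept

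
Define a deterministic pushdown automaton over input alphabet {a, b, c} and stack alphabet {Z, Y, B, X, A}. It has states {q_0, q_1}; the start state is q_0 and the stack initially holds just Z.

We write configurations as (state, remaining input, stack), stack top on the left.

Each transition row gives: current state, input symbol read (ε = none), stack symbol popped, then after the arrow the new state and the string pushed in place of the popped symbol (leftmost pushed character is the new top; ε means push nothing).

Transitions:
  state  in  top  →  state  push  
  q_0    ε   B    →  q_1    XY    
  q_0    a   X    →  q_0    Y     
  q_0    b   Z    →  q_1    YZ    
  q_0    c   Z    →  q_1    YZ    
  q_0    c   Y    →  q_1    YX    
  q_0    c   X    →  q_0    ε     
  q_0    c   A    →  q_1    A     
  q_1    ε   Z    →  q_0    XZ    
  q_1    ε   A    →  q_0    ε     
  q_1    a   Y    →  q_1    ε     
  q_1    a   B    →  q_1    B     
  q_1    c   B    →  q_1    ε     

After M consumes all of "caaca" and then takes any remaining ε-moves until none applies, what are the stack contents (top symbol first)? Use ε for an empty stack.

XZ

(q_0, caaca, Z) ⊢ (q_1, aaca, YZ) ⊢ (q_1, aca, Z) ⊢ (q_0, aca, XZ) ⊢ (q_0, ca, YZ) ⊢ (q_1, a, YXZ) ⊢ (q_1, ε, XZ)
All input consumed in state q_1 with stack XZ.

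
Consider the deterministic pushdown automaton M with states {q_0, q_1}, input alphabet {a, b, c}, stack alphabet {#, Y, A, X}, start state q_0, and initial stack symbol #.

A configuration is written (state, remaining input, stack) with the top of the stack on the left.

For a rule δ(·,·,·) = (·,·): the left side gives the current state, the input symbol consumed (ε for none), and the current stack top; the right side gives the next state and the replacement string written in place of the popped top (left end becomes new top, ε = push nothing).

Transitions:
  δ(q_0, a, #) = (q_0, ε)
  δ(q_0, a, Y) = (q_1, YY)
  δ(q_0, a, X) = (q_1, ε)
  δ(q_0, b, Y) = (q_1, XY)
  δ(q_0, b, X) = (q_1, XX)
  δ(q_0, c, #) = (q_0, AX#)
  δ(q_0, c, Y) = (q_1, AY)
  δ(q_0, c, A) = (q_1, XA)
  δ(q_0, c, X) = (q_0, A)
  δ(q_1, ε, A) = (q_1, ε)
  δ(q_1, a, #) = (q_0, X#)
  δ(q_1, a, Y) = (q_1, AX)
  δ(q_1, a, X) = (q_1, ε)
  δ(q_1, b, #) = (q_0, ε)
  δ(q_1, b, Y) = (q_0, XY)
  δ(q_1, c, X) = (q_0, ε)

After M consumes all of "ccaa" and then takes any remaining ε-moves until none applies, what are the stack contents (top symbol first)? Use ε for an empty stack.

#

(q_0, ccaa, #)
  read c, top #: go to q_0, push AX# → (q_0, caa, AX#)
  read c, top A: go to q_1, push XA → (q_1, aa, XAX#)
  read a, top X: go to q_1, push ε → (q_1, a, AX#)
  ε-move, top A: go to q_1, push ε → (q_1, a, X#)
  read a, top X: go to q_1, push ε → (q_1, ε, #)
All input consumed in state q_1 with stack #.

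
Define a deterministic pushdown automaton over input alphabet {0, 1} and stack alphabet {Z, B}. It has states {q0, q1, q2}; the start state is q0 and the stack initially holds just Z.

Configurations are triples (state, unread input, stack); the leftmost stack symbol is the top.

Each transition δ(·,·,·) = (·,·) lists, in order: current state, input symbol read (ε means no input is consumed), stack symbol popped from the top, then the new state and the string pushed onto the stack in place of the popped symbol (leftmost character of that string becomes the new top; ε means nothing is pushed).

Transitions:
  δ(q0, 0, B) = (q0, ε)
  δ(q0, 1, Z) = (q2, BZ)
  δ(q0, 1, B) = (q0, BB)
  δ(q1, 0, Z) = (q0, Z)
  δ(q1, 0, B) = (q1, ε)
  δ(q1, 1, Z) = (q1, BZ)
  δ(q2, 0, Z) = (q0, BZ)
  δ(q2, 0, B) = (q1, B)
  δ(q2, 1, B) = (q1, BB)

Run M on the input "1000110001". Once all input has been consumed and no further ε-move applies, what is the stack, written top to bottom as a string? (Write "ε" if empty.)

BZ

(q0, 1000110001, Z) ⊢ (q2, 000110001, BZ) ⊢ (q1, 00110001, BZ) ⊢ (q1, 0110001, Z) ⊢ (q0, 110001, Z) ⊢ (q2, 10001, BZ) ⊢ (q1, 0001, BBZ) ⊢ (q1, 001, BZ) ⊢ (q1, 01, Z) ⊢ (q0, 1, Z) ⊢ (q2, ε, BZ)
All input consumed in state q2 with stack BZ.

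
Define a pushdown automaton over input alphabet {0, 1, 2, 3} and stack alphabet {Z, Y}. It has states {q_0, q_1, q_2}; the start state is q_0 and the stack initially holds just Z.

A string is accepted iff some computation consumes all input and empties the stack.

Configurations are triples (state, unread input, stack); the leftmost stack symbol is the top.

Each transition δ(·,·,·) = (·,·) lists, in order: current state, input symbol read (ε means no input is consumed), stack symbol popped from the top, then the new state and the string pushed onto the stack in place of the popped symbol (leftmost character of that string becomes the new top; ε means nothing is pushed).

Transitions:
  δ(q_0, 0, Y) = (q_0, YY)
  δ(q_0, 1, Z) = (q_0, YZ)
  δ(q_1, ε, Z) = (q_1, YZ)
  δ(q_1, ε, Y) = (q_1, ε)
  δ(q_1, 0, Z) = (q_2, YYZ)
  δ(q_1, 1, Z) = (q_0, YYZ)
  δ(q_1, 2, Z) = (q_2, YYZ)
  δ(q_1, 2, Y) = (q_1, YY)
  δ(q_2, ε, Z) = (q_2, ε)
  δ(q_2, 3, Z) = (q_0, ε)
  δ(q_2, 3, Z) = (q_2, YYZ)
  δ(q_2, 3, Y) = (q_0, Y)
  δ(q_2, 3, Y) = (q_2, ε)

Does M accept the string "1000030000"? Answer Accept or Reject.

Reject

No computation consumes all input and empties the stack.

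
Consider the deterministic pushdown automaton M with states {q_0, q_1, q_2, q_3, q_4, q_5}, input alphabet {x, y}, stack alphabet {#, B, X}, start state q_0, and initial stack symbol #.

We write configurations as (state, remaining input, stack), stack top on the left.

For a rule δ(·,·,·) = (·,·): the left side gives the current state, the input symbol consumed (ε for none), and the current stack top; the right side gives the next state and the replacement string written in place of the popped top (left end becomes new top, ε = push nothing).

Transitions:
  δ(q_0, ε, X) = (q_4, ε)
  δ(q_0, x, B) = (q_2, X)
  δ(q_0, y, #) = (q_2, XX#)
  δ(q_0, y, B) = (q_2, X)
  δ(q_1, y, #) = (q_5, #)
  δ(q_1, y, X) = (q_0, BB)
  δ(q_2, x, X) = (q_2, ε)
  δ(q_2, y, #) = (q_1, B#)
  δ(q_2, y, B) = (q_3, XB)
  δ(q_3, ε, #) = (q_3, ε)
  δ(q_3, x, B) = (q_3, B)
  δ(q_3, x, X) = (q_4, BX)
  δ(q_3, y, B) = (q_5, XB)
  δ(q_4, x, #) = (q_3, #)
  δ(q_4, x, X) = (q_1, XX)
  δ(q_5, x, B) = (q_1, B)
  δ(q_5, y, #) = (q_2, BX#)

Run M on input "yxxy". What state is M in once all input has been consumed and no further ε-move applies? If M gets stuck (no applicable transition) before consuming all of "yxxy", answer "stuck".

(q_0, yxxy, #)
  read y, top #: go to q_2, push XX# → (q_2, xxy, XX#)
  read x, top X: go to q_2, push ε → (q_2, xy, X#)
  read x, top X: go to q_2, push ε → (q_2, y, #)
  read y, top #: go to q_1, push B# → (q_1, ε, B#)
All input consumed; M is in state q_1.

q_1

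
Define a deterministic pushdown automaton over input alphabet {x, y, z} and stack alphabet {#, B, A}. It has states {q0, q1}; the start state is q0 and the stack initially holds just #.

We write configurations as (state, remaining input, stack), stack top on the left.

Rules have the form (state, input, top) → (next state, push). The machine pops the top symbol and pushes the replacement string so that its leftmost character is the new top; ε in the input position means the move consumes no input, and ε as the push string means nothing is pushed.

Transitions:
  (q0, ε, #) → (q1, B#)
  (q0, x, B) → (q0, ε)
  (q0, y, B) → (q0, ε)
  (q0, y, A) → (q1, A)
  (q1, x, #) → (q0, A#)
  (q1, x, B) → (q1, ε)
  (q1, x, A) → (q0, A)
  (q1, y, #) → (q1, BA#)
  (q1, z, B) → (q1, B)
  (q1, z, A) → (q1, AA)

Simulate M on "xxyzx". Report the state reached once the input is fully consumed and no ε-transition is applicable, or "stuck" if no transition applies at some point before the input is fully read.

q0

(q0, xxyzx, #)
  ε-move, top #: go to q1, push B# → (q1, xxyzx, B#)
  read x, top B: go to q1, push ε → (q1, xyzx, #)
  read x, top #: go to q0, push A# → (q0, yzx, A#)
  read y, top A: go to q1, push A → (q1, zx, A#)
  read z, top A: go to q1, push AA → (q1, x, AA#)
  read x, top A: go to q0, push A → (q0, ε, AA#)
All input consumed; M is in state q0.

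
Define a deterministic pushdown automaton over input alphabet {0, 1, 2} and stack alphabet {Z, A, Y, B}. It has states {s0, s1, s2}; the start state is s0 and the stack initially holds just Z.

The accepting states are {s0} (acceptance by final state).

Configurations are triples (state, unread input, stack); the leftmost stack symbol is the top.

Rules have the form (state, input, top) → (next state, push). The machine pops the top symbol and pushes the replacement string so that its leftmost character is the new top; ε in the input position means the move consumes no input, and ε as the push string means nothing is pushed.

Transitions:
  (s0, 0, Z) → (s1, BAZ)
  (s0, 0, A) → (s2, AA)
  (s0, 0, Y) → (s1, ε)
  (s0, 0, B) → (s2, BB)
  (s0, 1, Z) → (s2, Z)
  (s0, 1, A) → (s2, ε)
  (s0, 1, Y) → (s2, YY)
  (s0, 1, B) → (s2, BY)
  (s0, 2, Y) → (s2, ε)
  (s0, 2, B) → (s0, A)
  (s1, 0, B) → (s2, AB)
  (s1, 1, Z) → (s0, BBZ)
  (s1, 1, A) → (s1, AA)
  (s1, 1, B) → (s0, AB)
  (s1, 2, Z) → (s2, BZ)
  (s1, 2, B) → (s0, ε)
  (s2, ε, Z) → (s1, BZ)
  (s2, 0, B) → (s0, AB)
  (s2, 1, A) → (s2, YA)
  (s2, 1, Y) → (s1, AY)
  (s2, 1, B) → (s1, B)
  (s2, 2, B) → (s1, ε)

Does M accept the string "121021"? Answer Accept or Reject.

(s0, 121021, Z)
  read 1, top Z: go to s2, push Z → (s2, 21021, Z)
  ε-move, top Z: go to s1, push BZ → (s1, 21021, BZ)
  read 2, top B: go to s0, push ε → (s0, 1021, Z)
  read 1, top Z: go to s2, push Z → (s2, 021, Z)
  ε-move, top Z: go to s1, push BZ → (s1, 021, BZ)
  read 0, top B: go to s2, push AB → (s2, 21, ABZ)
No transition applies at (s2, 21, ABZ); input not fully consumed.

Reject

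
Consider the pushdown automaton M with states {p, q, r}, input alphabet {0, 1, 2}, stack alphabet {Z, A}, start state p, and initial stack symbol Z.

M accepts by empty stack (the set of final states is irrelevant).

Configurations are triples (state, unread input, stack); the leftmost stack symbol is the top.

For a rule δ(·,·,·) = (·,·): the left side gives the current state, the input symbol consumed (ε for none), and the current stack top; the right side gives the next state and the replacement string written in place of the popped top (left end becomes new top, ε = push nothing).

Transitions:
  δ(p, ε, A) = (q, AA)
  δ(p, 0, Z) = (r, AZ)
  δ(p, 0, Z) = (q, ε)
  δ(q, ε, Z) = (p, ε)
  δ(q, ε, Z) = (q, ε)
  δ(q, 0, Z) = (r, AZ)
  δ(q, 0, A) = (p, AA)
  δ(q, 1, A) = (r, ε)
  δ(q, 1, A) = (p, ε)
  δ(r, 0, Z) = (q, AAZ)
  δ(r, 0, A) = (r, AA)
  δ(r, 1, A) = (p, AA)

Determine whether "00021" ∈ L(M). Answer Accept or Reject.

No computation consumes all input and empties the stack.

Reject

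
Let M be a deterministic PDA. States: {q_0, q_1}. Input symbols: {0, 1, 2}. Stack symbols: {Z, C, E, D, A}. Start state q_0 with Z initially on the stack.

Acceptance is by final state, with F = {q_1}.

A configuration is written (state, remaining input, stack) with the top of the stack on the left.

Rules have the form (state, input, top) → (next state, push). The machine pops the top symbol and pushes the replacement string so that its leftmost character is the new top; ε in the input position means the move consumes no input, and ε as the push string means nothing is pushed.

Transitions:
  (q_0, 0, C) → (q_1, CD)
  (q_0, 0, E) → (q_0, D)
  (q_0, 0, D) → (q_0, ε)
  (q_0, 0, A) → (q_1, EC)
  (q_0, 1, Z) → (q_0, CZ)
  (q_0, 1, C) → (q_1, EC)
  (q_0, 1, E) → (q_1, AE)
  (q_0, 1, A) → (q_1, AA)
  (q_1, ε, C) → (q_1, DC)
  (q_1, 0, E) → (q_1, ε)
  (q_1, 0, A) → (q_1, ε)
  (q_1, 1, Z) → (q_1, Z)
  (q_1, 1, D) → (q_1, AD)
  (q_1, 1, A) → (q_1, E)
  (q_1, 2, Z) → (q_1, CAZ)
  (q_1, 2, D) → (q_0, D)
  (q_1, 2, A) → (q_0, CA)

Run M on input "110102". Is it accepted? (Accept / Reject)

Reject

(q_0, 110102, Z)
  read 1, top Z: go to q_0, push CZ → (q_0, 10102, CZ)
  read 1, top C: go to q_1, push EC → (q_1, 0102, ECZ)
  read 0, top E: go to q_1, push ε → (q_1, 102, CZ)
  ε-move, top C: go to q_1, push DC → (q_1, 102, DCZ)
  read 1, top D: go to q_1, push AD → (q_1, 02, ADCZ)
  read 0, top A: go to q_1, push ε → (q_1, 2, DCZ)
  read 2, top D: go to q_0, push D → (q_0, ε, DCZ)
All input consumed; state q_0 ∉ F and no further ε-move applies.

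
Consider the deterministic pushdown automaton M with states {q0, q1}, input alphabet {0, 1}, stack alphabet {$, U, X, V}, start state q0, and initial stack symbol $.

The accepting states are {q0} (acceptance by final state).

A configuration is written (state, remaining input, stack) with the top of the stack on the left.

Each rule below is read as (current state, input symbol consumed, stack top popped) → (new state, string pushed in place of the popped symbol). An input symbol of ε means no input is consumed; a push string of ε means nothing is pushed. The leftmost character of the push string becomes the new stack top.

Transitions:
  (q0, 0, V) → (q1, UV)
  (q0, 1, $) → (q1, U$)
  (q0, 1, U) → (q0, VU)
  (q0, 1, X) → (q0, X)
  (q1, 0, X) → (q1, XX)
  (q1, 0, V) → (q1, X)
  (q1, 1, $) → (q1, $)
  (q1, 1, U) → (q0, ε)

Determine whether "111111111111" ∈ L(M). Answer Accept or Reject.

(q0, 111111111111, $)
  read 1, top $: go to q1, push U$ → (q1, 11111111111, U$)
  read 1, top U: go to q0, push ε → (q0, 1111111111, $)
  read 1, top $: go to q1, push U$ → (q1, 111111111, U$)
  read 1, top U: go to q0, push ε → (q0, 11111111, $)
  read 1, top $: go to q1, push U$ → (q1, 1111111, U$)
  read 1, top U: go to q0, push ε → (q0, 111111, $)
  read 1, top $: go to q1, push U$ → (q1, 11111, U$)
  read 1, top U: go to q0, push ε → (q0, 1111, $)
  read 1, top $: go to q1, push U$ → (q1, 111, U$)
  read 1, top U: go to q0, push ε → (q0, 11, $)
  read 1, top $: go to q1, push U$ → (q1, 1, U$)
  read 1, top U: go to q0, push ε → (q0, ε, $)
All input consumed; state q0 ∈ F.

Accept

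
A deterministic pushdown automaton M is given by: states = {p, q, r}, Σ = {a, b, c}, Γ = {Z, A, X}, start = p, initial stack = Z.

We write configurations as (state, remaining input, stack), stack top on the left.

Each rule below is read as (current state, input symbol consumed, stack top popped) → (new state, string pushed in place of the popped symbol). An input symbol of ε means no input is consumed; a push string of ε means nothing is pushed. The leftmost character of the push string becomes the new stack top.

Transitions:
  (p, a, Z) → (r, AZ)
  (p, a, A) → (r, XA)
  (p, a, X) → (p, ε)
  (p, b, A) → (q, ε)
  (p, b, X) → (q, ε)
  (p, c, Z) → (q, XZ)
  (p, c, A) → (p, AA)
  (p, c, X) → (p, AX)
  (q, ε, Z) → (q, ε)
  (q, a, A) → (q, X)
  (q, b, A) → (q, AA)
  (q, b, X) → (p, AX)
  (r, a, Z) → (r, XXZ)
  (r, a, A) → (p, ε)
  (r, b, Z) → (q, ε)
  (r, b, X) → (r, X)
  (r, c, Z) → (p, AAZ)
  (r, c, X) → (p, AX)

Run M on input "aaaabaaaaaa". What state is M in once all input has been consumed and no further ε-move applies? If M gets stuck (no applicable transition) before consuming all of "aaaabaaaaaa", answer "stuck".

stuck

(p, aaaabaaaaaa, Z)
  read a, top Z: go to r, push AZ → (r, aaabaaaaaa, AZ)
  read a, top A: go to p, push ε → (p, aabaaaaaa, Z)
  read a, top Z: go to r, push AZ → (r, abaaaaaa, AZ)
  read a, top A: go to p, push ε → (p, baaaaaa, Z)
No transition for (p, b, top Z); M blocks with input baaaaaa remaining.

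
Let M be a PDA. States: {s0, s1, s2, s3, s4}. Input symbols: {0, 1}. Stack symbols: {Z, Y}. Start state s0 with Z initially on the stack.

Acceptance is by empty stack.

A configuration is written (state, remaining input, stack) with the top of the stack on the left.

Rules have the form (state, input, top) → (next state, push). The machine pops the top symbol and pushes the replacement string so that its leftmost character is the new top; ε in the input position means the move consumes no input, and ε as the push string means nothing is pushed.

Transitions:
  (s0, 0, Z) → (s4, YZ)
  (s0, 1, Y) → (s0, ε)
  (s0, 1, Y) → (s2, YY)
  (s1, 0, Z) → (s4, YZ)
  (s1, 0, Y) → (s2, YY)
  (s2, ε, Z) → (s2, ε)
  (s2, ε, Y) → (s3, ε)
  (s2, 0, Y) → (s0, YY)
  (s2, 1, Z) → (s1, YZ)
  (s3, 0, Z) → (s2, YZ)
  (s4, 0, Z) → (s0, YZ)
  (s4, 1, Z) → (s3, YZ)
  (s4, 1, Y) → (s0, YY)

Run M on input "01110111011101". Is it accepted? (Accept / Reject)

No computation consumes all input and empties the stack.

Reject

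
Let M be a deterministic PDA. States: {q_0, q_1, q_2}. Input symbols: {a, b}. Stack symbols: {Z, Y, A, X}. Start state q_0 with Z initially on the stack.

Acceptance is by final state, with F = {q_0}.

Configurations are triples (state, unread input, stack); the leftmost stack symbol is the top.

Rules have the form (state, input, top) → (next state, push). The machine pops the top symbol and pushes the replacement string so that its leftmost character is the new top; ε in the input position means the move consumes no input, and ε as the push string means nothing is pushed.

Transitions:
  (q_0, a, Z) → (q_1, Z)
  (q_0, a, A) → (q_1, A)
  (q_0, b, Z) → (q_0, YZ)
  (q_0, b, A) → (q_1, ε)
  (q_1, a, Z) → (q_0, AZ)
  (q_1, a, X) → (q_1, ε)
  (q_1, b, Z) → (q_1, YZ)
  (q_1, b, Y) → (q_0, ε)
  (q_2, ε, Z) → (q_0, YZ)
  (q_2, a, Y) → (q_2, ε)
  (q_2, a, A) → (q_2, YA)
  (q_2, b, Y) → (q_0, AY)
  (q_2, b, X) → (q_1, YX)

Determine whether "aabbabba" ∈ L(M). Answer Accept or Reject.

(q_0, aabbabba, Z)
  read a, top Z: go to q_1, push Z → (q_1, abbabba, Z)
  read a, top Z: go to q_0, push AZ → (q_0, bbabba, AZ)
  read b, top A: go to q_1, push ε → (q_1, babba, Z)
  read b, top Z: go to q_1, push YZ → (q_1, abba, YZ)
No transition applies at (q_1, abba, YZ); input not fully consumed.

Reject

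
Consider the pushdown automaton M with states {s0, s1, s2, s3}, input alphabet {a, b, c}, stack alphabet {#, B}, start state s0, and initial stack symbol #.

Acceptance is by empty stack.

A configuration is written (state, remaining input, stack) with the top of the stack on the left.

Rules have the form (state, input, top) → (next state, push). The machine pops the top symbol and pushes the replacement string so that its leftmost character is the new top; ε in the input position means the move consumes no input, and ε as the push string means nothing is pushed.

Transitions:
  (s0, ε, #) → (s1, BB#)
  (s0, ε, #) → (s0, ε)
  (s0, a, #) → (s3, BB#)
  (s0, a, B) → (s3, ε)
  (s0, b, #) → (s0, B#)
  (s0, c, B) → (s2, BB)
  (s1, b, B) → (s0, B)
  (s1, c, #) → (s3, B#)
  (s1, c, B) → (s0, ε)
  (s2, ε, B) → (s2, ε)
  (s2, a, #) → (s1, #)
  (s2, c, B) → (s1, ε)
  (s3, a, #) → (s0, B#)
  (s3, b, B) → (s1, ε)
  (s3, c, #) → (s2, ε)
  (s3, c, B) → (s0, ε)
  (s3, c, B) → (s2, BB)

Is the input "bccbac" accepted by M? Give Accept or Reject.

One accepting computation: (s0, bccbac, #) ⊢ (s0, ccbac, B#) ⊢ (s2, cbac, BB#) ⊢ (s1, bac, B#) ⊢ (s0, ac, B#) ⊢ (s3, c, #) ⊢ (s2, ε, ε)
All input consumed and the stack is empty.

Accept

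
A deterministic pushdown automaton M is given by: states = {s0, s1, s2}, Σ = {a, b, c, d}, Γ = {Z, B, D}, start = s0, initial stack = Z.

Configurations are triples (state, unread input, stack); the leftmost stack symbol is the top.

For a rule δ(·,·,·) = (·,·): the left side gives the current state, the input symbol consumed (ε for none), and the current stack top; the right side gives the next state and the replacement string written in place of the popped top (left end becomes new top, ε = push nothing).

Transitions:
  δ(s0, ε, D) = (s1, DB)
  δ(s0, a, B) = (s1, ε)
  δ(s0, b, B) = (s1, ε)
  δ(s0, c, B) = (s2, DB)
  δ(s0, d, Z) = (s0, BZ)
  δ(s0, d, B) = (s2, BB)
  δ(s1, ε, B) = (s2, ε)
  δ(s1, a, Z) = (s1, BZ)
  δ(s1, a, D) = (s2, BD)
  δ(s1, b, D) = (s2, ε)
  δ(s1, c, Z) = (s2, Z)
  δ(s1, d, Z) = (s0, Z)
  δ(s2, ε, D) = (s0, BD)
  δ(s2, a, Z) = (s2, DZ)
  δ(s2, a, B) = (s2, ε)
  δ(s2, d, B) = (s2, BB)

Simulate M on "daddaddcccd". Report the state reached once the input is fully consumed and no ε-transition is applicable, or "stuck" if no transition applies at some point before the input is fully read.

s2

(s0, daddaddcccd, Z)
  read d, top Z: go to s0, push BZ → (s0, addaddcccd, BZ)
  read a, top B: go to s1, push ε → (s1, ddaddcccd, Z)
  read d, top Z: go to s0, push Z → (s0, daddcccd, Z)
  read d, top Z: go to s0, push BZ → (s0, addcccd, BZ)
  read a, top B: go to s1, push ε → (s1, ddcccd, Z)
  read d, top Z: go to s0, push Z → (s0, dcccd, Z)
  read d, top Z: go to s0, push BZ → (s0, cccd, BZ)
  read c, top B: go to s2, push DB → (s2, ccd, DBZ)
  ε-move, top D: go to s0, push BD → (s0, ccd, BDBZ)
  read c, top B: go to s2, push DB → (s2, cd, DBDBZ)
  ε-move, top D: go to s0, push BD → (s0, cd, BDBDBZ)
  read c, top B: go to s2, push DB → (s2, d, DBDBDBZ)
  ε-move, top D: go to s0, push BD → (s0, d, BDBDBDBZ)
  read d, top B: go to s2, push BB → (s2, ε, BBDBDBDBZ)
All input consumed; M is in state s2.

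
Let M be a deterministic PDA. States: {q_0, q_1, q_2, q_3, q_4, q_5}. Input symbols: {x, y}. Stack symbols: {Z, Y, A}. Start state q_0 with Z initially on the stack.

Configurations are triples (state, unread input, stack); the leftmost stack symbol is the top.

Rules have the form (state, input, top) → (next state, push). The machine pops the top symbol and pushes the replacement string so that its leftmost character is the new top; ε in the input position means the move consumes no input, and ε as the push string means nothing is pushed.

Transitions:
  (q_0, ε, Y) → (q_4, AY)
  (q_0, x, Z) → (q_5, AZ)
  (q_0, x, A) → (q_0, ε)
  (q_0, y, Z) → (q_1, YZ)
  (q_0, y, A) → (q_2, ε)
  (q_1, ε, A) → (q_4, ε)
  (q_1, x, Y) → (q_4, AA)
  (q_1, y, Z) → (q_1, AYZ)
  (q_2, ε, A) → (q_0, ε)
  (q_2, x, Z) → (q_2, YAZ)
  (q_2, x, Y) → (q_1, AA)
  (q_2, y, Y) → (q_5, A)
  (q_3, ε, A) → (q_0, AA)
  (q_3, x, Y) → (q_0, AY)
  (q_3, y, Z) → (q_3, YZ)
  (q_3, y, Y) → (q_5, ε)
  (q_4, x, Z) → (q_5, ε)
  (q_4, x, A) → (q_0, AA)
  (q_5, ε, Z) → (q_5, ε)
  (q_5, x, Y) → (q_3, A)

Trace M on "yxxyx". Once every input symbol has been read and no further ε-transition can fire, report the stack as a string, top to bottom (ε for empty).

(q_0, yxxyx, Z) ⊢ (q_1, xxyx, YZ) ⊢ (q_4, xyx, AAZ) ⊢ (q_0, yx, AAAZ) ⊢ (q_2, x, AAZ) ⊢ (q_0, x, AZ) ⊢ (q_0, ε, Z)
All input consumed in state q_0 with stack Z.

Z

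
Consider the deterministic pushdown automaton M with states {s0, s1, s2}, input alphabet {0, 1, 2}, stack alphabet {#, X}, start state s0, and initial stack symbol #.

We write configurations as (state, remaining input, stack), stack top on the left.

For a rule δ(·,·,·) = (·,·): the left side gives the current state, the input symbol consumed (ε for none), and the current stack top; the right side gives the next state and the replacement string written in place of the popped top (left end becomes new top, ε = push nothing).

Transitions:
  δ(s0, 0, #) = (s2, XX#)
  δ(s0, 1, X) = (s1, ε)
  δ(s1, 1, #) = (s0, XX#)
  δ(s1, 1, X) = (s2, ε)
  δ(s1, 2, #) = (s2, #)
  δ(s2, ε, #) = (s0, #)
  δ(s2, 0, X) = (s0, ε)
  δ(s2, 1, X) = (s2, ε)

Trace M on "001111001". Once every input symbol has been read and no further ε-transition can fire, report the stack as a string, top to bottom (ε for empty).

#

(s0, 001111001, #) ⊢ (s2, 01111001, XX#) ⊢ (s0, 1111001, X#) ⊢ (s1, 111001, #) ⊢ (s0, 11001, XX#) ⊢ (s1, 1001, X#) ⊢ (s2, 001, #) ⊢ (s0, 001, #) ⊢ (s2, 01, XX#) ⊢ (s0, 1, X#) ⊢ (s1, ε, #)
All input consumed in state s1 with stack #.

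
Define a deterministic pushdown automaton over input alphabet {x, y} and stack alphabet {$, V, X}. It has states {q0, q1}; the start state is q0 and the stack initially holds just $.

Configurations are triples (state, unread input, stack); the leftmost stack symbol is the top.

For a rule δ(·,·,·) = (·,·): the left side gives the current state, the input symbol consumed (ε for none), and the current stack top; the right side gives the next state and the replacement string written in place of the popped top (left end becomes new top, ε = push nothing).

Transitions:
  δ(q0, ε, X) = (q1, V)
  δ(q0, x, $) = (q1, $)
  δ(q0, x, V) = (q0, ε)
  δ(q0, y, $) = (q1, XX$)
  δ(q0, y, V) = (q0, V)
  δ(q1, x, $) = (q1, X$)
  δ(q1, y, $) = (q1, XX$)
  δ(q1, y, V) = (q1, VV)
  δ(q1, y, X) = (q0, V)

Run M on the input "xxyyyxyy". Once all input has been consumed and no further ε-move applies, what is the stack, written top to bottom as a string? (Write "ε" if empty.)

(q0, xxyyyxyy, $)
  read x, top $: go to q1, push $ → (q1, xyyyxyy, $)
  read x, top $: go to q1, push X$ → (q1, yyyxyy, X$)
  read y, top X: go to q0, push V → (q0, yyxyy, V$)
  read y, top V: go to q0, push V → (q0, yxyy, V$)
  read y, top V: go to q0, push V → (q0, xyy, V$)
  read x, top V: go to q0, push ε → (q0, yy, $)
  read y, top $: go to q1, push XX$ → (q1, y, XX$)
  read y, top X: go to q0, push V → (q0, ε, VX$)
All input consumed in state q0 with stack VX$.

VX$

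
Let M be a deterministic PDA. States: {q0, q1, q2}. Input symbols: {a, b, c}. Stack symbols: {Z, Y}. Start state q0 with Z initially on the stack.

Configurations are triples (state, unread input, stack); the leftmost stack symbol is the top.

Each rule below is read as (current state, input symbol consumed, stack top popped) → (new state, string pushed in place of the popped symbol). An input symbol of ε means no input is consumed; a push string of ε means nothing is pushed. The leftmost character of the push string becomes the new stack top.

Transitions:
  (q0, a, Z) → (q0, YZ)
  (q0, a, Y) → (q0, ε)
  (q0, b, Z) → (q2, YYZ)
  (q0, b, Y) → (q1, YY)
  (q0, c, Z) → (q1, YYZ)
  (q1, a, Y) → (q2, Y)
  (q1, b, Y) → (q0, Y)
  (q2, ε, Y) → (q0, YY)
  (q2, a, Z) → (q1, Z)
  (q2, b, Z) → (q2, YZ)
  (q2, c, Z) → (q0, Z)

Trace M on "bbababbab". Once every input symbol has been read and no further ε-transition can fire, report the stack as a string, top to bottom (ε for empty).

(q0, bbababbab, Z) ⊢ (q2, bababbab, YYZ) ⊢ (q0, bababbab, YYYZ) ⊢ (q1, ababbab, YYYYZ) ⊢ (q2, babbab, YYYYZ) ⊢ (q0, babbab, YYYYYZ) ⊢ (q1, abbab, YYYYYYZ) ⊢ (q2, bbab, YYYYYYZ) ⊢ (q0, bbab, YYYYYYYZ) ⊢ (q1, bab, YYYYYYYYZ) ⊢ (q0, ab, YYYYYYYYZ) ⊢ (q0, b, YYYYYYYZ) ⊢ (q1, ε, YYYYYYYYZ)
All input consumed in state q1 with stack YYYYYYYYZ.

YYYYYYYYZ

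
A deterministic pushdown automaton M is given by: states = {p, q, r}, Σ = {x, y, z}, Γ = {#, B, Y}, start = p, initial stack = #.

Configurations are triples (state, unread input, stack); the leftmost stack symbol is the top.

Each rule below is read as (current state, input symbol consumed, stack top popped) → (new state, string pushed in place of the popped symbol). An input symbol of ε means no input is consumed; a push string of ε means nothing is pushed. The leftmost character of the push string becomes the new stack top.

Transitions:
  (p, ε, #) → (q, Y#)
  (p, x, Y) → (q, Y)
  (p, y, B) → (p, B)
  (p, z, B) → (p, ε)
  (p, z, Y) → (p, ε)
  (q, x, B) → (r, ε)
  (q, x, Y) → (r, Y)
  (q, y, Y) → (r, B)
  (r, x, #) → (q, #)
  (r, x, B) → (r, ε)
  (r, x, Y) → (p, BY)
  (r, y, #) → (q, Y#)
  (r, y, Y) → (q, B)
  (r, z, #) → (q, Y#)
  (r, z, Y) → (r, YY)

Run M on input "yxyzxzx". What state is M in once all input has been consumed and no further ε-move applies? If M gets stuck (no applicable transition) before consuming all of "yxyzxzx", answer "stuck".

stuck

(p, yxyzxzx, #) ⊢ (q, yxyzxzx, Y#) ⊢ (r, xyzxzx, B#) ⊢ (r, yzxzx, #) ⊢ (q, zxzx, Y#)
No transition for (q, z, top Y); M blocks with input zxzx remaining.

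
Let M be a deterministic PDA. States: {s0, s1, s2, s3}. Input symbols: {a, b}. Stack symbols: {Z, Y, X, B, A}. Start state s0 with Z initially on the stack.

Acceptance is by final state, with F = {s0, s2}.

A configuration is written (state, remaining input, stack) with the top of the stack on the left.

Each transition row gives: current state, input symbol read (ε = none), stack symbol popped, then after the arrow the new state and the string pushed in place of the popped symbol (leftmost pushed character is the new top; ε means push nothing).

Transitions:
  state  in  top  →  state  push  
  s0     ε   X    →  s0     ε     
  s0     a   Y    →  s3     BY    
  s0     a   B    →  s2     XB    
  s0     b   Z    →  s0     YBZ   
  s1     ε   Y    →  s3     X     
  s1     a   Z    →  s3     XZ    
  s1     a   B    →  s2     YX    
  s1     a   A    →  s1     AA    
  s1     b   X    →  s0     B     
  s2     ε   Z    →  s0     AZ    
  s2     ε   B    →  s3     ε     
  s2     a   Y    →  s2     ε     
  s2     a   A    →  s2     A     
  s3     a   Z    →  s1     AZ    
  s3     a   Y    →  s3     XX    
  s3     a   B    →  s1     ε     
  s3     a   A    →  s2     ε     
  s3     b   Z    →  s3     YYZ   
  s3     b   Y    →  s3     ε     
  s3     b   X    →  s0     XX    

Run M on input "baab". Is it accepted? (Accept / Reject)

(s0, baab, Z)
  read b, top Z: go to s0, push YBZ → (s0, aab, YBZ)
  read a, top Y: go to s3, push BY → (s3, ab, BYBZ)
  read a, top B: go to s1, push ε → (s1, b, YBZ)
  ε-move, top Y: go to s3, push X → (s3, b, XBZ)
  read b, top X: go to s0, push XX → (s0, ε, XXBZ)
All input consumed; state s0 ∈ F.

Accept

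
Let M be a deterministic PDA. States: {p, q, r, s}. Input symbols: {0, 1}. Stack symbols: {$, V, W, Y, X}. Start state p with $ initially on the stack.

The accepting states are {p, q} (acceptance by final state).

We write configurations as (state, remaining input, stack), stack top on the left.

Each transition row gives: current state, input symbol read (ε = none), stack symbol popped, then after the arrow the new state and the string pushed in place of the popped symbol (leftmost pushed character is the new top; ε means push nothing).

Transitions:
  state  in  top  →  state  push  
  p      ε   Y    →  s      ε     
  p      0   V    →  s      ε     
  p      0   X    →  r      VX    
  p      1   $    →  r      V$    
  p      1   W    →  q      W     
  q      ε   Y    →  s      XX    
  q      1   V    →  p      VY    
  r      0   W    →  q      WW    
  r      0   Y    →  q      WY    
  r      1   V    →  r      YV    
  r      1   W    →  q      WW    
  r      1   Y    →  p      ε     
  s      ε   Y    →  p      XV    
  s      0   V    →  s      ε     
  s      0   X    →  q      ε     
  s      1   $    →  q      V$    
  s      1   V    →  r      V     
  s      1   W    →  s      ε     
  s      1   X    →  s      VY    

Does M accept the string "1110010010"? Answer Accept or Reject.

Reject

(p, 1110010010, $)
  read 1, top $: go to r, push V$ → (r, 110010010, V$)
  read 1, top V: go to r, push YV → (r, 10010010, YV$)
  read 1, top Y: go to p, push ε → (p, 0010010, V$)
  read 0, top V: go to s, push ε → (s, 010010, $)
No transition applies at (s, 010010, $); input not fully consumed.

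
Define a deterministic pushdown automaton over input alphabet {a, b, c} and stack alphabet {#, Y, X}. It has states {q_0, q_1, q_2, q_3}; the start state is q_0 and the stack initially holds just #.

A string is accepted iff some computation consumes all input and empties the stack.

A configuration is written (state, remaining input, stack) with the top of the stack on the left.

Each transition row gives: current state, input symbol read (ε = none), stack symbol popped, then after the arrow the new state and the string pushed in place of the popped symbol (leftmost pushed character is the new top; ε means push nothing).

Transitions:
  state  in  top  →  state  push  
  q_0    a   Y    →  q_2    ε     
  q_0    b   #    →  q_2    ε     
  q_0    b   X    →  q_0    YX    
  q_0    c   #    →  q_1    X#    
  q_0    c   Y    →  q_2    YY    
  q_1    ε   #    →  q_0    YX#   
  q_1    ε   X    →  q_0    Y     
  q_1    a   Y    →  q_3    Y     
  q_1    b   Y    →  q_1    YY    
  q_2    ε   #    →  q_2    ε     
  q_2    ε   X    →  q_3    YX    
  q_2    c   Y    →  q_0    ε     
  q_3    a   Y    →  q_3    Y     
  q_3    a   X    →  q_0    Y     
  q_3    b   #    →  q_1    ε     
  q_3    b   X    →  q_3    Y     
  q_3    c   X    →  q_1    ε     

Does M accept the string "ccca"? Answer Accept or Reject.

Accept

(q_0, ccca, #)
  read c, top #: go to q_1, push X# → (q_1, cca, X#)
  ε-move, top X: go to q_0, push Y → (q_0, cca, Y#)
  read c, top Y: go to q_2, push YY → (q_2, ca, YY#)
  read c, top Y: go to q_0, push ε → (q_0, a, Y#)
  read a, top Y: go to q_2, push ε → (q_2, ε, #)
  ε-move, top #: go to q_2, push ε → (q_2, ε, ε)
All input consumed and the stack is empty.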